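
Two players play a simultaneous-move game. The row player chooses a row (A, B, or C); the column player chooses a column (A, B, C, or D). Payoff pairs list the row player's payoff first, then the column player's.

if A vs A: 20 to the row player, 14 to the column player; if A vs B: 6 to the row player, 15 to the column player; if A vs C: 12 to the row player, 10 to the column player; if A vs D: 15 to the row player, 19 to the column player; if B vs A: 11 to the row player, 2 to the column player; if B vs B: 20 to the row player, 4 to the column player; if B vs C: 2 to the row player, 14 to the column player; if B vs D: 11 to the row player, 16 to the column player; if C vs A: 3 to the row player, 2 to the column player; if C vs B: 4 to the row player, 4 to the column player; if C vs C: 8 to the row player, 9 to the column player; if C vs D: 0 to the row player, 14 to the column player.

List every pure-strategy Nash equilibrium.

Find each player's best response to every opponent strategy; NE are the intersections.
The row player's best responses — vs A: A (payoff 20); vs B: B (payoff 20); vs C: A (payoff 12); vs D: A (payoff 15).
The column player's best responses — vs A: D (payoff 19); vs B: D (payoff 16); vs C: D (payoff 14).
The only mutual best response is (A, D); neither player gains by switching there.

(A, D)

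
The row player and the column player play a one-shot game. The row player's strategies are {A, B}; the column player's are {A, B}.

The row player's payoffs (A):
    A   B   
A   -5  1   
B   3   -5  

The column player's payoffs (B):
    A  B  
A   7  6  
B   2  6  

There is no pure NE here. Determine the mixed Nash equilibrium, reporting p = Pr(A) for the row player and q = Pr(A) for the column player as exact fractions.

Each player's mixing probability is pinned down by making the *other* player indifferent.
The column player indifferent between A and B: p·7 + (1−p)·2 = p·6 + (1−p)·6 ⟹ 2 + 5p = 6 + 0p ⟹ p = 4/5.
The row player indifferent between A and B: q·(-5) + (1−q)·1 = q·3 + (1−q)·(-5) ⟹ 1 + (-6)q = (-5) + 8q ⟹ q = 3/7.

p = 4/5, q = 3/7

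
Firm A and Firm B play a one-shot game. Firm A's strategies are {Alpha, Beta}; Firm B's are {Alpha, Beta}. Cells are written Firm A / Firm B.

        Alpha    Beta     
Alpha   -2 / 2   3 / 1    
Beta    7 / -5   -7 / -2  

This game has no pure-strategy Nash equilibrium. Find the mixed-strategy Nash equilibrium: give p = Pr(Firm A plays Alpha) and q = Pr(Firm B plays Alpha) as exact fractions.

Each player's mixing probability is pinned down by making the *other* player indifferent.
Firm B indifferent between Alpha and Beta: p·2 + (1−p)·(-5) = p·1 + (1−p)·(-2) ⟹ (-5) + 7p = (-2) + 3p ⟹ p = 3/4.
Firm A indifferent between Alpha and Beta: q·(-2) + (1−q)·3 = q·7 + (1−q)·(-7) ⟹ 3 + (-5)q = (-7) + 14q ⟹ q = 10/19.

p = 3/4, q = 10/19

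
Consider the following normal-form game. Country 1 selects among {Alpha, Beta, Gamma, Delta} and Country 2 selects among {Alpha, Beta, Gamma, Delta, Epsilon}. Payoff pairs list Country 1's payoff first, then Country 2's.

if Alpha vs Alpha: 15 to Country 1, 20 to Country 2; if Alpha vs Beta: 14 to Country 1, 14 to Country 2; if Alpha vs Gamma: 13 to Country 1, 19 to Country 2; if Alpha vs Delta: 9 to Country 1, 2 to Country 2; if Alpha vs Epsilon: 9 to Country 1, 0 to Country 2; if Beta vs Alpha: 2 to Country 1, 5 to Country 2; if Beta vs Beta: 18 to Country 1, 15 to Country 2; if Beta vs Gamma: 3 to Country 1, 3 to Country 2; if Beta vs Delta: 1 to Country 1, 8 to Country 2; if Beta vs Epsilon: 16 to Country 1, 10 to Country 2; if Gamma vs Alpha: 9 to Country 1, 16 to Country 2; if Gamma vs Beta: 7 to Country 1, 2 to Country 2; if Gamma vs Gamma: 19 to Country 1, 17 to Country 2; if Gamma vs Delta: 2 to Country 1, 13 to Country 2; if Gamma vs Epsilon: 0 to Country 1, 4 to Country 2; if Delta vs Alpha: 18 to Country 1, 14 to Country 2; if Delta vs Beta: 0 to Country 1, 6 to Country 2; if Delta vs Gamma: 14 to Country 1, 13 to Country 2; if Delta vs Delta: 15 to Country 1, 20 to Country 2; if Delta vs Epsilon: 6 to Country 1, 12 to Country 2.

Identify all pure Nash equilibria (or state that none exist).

Find each player's best response to every opponent strategy; NE are the intersections.
Country 1's best responses — vs Alpha: Delta (payoff 18); vs Beta: Beta (payoff 18); vs Gamma: Gamma (payoff 19); vs Delta: Delta (payoff 15); vs Epsilon: Beta (payoff 16).
Country 2's best responses — vs Alpha: Alpha (payoff 20); vs Beta: Beta (payoff 15); vs Gamma: Gamma (payoff 17); vs Delta: Delta (payoff 20).
Mutual best responses occur at (Beta, Beta), (Gamma, Gamma), and (Delta, Delta); at each, neither player gains by switching.

(Beta, Beta), (Gamma, Gamma), and (Delta, Delta)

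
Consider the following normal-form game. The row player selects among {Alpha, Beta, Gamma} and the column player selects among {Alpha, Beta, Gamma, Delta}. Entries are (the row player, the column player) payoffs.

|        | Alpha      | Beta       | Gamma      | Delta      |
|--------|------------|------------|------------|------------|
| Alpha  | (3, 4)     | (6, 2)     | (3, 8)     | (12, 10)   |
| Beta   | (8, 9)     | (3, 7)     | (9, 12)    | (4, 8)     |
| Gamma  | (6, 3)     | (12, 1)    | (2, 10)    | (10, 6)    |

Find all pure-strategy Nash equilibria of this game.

(Alpha, Delta) and (Beta, Gamma)

A profile is a Nash equilibrium when each player is best-responding to the other.
The row player's best responses — vs Alpha: Beta (payoff 8); vs Beta: Gamma (payoff 12); vs Gamma: Beta (payoff 9); vs Delta: Alpha (payoff 12).
The column player's best responses — vs Alpha: Delta (payoff 10); vs Beta: Gamma (payoff 12); vs Gamma: Gamma (payoff 10).
Mutual best responses occur at (Alpha, Delta) and (Beta, Gamma); at each, neither player gains by switching.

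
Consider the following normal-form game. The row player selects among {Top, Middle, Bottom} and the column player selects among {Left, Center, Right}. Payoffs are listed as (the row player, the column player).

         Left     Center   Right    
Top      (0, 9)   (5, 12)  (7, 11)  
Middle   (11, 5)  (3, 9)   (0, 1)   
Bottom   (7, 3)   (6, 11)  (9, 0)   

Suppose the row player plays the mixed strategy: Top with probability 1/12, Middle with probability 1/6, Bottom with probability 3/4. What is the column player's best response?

The column player's best reply maximizes expected payoff against the mix.
Left: (1/12)·9 + (1/6)·5 + (3/4)·3 = 23/6
Center: (1/12)·12 + (1/6)·9 + (3/4)·11 = 43/4
Right: (1/12)·11 + (1/6)·1 + (3/4)·0 = 13/12
Highest expected payoff is 43/4, from Center.

Center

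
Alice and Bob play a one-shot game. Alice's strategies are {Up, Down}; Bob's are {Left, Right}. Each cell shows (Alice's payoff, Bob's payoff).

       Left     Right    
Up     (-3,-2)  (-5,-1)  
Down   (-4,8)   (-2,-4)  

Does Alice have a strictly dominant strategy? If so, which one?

A strategy is strictly dominant if it gives Alice a strictly higher payoff than every other strategy, against every choice by the opponent.
Up is not dominant: against Right, Down gives -2 > -5.
Down is not dominant: against Left, Up gives -3 > -4.
No single strategy is best against every opponent action.

None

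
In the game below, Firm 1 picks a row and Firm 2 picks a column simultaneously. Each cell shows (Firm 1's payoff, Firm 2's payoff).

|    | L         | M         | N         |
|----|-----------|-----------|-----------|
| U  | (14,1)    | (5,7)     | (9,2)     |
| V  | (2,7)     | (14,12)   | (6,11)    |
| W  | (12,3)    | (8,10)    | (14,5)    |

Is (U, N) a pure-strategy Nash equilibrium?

No

Holding Firm 2 at N: Firm 1 gets 9 from U but could get 14 by switching to W. Firm 1 has a profitable deviation.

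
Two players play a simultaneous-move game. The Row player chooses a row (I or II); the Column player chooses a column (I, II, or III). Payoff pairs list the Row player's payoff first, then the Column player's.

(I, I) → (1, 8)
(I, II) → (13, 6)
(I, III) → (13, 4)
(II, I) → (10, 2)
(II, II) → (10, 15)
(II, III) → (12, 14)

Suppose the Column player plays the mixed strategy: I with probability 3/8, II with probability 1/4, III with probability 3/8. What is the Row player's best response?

II

Compute the Row player's expected payoff from each pure strategy against the given mix.
I: (3/8)·1 + (1/4)·13 + (3/8)·13 = 17/2
II: (3/8)·10 + (1/4)·10 + (3/8)·12 = 43/4
Highest expected payoff is 43/4, from II.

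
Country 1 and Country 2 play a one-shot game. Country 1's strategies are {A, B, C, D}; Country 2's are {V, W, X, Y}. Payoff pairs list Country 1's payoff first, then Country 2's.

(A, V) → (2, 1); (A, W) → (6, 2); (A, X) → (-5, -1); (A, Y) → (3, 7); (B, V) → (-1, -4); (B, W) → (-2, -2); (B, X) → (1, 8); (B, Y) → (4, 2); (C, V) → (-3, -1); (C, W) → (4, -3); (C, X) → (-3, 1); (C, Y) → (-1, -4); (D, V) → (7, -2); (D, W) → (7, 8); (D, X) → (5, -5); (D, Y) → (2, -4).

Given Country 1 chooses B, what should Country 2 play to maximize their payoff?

X

With Country 1 fixed at B, Country 2's payoffs are: V → -4, W → -2, X → 8, Y → 2.
The maximum is 8, achieved by X.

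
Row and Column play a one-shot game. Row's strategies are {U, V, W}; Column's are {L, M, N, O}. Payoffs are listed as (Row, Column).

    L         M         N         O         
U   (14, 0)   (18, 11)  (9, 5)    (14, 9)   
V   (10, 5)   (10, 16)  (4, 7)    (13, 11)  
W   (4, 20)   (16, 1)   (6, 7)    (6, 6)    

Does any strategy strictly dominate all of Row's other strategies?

U

Check whether one of Row's strategies beats all alternatives regardless of what the opponent does.
U strictly dominates: vs L: 14 > each of {10, 4}; vs M: 18 > each of {10, 16}; vs N: 9 > each of {4, 6}; vs O: 14 > each of {13, 6}.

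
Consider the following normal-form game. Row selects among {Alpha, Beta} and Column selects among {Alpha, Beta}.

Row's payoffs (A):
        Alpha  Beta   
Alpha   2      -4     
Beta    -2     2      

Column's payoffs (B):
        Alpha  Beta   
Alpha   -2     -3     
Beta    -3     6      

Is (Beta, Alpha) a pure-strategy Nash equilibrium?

Holding Column at Alpha: Row gets -2 from Beta but could get 2 by switching to Alpha. Row has a profitable deviation.

No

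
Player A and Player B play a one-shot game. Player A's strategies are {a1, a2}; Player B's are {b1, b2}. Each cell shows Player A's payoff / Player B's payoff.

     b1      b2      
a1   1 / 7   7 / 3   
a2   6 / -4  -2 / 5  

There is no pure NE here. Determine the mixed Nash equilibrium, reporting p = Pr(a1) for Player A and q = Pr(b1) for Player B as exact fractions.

Each player's mixing probability is pinned down by making the *other* player indifferent.
Player B indifferent between b1 and b2: p·7 + (1−p)·(-4) = p·3 + (1−p)·5 ⟹ (-4) + 11p = 5 + (-2)p ⟹ p = 9/13.
Player A indifferent between a1 and a2: q·1 + (1−q)·7 = q·6 + (1−q)·(-2) ⟹ 7 + (-6)q = (-2) + 8q ⟹ q = 9/14.

p = 9/13, q = 9/14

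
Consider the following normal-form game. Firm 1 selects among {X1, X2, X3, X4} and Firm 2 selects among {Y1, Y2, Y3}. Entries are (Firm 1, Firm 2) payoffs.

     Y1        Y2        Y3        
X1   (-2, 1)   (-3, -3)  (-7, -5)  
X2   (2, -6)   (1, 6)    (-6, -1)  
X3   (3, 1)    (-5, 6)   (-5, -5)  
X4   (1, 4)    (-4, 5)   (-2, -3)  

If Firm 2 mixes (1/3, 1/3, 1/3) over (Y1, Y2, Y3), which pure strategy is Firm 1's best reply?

Firm 1's best reply maximizes expected payoff against the mix.
X1: (1/3)·(-2) + (1/3)·(-3) + (1/3)·(-7) = -4
X2: (1/3)·2 + (1/3)·1 + (1/3)·(-6) = -1
X3: (1/3)·3 + (1/3)·(-5) + (1/3)·(-5) = -7/3
X4: (1/3)·1 + (1/3)·(-4) + (1/3)·(-2) = -5/3
Highest expected payoff is -1, from X2.

X2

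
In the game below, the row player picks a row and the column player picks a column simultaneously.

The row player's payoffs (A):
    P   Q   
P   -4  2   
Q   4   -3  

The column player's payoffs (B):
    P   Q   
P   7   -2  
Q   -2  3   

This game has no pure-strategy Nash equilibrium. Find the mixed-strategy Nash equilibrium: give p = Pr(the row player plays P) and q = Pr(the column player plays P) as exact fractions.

p = 5/14, q = 5/13

Each player's mixing probability is pinned down by making the *other* player indifferent.
The column player indifferent between P and Q: p·7 + (1−p)·(-2) = p·(-2) + (1−p)·3 ⟹ (-2) + 9p = 3 + (-5)p ⟹ p = 5/14.
The row player indifferent between P and Q: q·(-4) + (1−q)·2 = q·4 + (1−q)·(-3) ⟹ 2 + (-6)q = (-3) + 7q ⟹ q = 5/13.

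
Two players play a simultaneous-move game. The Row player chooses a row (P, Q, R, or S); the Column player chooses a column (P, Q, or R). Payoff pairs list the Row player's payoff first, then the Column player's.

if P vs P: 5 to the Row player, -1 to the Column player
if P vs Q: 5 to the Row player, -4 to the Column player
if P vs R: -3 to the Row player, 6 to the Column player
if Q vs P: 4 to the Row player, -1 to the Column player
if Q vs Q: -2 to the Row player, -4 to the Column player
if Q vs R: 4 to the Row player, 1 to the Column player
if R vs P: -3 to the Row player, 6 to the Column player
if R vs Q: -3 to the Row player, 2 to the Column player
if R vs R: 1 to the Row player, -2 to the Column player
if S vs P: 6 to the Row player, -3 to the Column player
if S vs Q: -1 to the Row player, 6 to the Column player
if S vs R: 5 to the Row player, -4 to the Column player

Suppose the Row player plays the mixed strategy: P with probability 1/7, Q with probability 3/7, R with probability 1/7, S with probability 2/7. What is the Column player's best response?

R

The Column player's best reply maximizes expected payoff against the mix.
P: (1/7)·(-1) + (3/7)·(-1) + (1/7)·6 + (2/7)·(-3) = -4/7
Q: (1/7)·(-4) + (3/7)·(-4) + (1/7)·2 + (2/7)·6 = -2/7
R: (1/7)·6 + (3/7)·1 + (1/7)·(-2) + (2/7)·(-4) = -1/7
Highest expected payoff is -1/7, from R.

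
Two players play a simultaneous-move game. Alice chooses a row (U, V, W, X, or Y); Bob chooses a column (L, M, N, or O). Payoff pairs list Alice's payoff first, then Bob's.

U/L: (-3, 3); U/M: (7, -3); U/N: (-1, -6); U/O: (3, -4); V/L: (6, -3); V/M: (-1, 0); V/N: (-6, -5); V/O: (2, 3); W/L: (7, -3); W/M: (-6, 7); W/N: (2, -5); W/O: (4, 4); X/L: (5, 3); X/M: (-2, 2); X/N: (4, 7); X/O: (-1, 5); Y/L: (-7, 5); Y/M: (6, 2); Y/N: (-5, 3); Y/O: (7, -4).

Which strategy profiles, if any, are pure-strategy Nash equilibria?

A profile is a Nash equilibrium when each player is best-responding to the other.
Alice's best responses — vs L: W (payoff 7); vs M: U (payoff 7); vs N: X (payoff 4); vs O: Y (payoff 7).
Bob's best responses — vs U: L (payoff 3); vs V: O (payoff 3); vs W: M (payoff 7); vs X: N (payoff 7); vs Y: L (payoff 5).
The only mutual best response is (X, N); neither player gains by switching there.

(X, N)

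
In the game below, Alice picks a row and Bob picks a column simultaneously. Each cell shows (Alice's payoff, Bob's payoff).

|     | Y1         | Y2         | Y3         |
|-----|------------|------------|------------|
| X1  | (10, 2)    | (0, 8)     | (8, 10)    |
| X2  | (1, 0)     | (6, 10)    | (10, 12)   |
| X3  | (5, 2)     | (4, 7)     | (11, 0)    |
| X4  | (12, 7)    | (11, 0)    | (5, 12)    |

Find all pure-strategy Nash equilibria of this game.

Find each player's best response to every opponent strategy; NE are the intersections.
Alice's best responses — vs Y1: X4 (payoff 12); vs Y2: X4 (payoff 11); vs Y3: X3 (payoff 11).
Bob's best responses — vs X1: Y3 (payoff 10); vs X2: Y3 (payoff 12); vs X3: Y2 (payoff 7); vs X4: Y3 (payoff 12).
No cell has both players best-responding. For instance, Alice's best reply to Y2 is X4, but against X4 Bob prefers Y3 over Y2.

No pure-strategy Nash equilibrium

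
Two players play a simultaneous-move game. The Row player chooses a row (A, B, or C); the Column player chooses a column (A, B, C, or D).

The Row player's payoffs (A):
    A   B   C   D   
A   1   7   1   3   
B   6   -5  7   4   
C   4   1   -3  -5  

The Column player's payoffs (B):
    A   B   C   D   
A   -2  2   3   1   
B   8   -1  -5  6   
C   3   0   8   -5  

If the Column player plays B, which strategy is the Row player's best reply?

A

With the Column player fixed at B, the Row player's payoffs are: A → 7, B → -5, C → 1.
The maximum is 7, achieved by A.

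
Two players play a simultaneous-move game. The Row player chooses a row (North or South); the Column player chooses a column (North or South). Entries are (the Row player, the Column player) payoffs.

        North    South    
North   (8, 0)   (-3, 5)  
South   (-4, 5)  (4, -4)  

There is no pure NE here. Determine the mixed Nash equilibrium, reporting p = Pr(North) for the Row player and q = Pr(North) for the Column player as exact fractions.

In a mixed NE each player is indifferent between their pure strategies, so the opponent's mix sets the indifference.
The Column player indifferent between North and South: p·0 + (1−p)·5 = p·5 + (1−p)·(-4) ⟹ 5 + (-5)p = (-4) + 9p ⟹ p = 9/14.
The Row player indifferent between North and South: q·8 + (1−q)·(-3) = q·(-4) + (1−q)·4 ⟹ (-3) + 11q = 4 + (-8)q ⟹ q = 7/19.

p = 9/14, q = 7/19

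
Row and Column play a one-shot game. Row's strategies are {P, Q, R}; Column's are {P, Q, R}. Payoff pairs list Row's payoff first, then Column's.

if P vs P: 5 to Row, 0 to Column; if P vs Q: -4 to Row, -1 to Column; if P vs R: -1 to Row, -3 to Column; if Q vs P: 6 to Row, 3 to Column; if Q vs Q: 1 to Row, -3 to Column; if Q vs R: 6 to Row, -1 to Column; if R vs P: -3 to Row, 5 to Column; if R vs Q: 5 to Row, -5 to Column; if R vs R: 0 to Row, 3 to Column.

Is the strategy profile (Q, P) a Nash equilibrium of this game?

Yes

Holding Column at P: Row gets 6 from Q, versus 5 from P, -3 from R. No profitable deviation for Row.
Holding Row at Q: Column gets 3 from P, versus -3 from Q, -1 from R. No profitable deviation for Column either.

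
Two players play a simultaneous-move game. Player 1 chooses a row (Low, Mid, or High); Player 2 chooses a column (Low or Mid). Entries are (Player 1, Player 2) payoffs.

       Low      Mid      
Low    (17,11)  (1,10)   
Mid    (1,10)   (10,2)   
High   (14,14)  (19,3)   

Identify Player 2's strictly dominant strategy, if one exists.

Check whether one of Player 2's strategies beats all alternatives regardless of what the opponent does.
Low strictly dominates: vs Low: 11 > 10; vs Mid: 10 > 2; vs High: 14 > 3.

Low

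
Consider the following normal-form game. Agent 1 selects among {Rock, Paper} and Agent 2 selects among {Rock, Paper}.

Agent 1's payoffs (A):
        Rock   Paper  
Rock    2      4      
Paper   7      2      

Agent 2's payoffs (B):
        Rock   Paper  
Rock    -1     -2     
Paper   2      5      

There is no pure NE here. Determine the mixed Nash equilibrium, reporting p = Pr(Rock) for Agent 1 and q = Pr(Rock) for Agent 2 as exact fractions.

p = 3/4, q = 2/7

Each player's mixing probability is pinned down by making the *other* player indifferent.
Agent 2 indifferent between Rock and Paper: p·(-1) + (1−p)·2 = p·(-2) + (1−p)·5 ⟹ 2 + (-3)p = 5 + (-7)p ⟹ p = 3/4.
Agent 1 indifferent between Rock and Paper: q·2 + (1−q)·4 = q·7 + (1−q)·2 ⟹ 4 + (-2)q = 2 + 5q ⟹ q = 2/7.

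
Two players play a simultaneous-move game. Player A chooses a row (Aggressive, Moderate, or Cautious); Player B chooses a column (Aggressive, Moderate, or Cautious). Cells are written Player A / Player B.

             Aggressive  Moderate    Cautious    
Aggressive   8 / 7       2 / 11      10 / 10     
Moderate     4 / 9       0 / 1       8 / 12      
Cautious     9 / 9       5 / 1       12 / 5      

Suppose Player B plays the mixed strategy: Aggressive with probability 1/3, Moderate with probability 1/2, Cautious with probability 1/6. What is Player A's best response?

Compute Player A's expected payoff from each pure strategy against the given mix.
Aggressive: (1/3)·8 + (1/2)·2 + (1/6)·10 = 16/3
Moderate: (1/3)·4 + (1/2)·0 + (1/6)·8 = 8/3
Cautious: (1/3)·9 + (1/2)·5 + (1/6)·12 = 15/2
Highest expected payoff is 15/2, from Cautious.

Cautious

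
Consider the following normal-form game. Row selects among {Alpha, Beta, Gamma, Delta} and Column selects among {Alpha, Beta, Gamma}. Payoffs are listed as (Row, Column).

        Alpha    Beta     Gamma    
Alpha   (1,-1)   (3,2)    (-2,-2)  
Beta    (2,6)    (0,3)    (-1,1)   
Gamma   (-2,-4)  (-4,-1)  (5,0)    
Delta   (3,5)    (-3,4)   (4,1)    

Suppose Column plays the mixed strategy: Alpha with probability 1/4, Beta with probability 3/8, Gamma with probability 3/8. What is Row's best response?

Row's best reply maximizes expected payoff against the mix.
Alpha: (1/4)·1 + (3/8)·3 + (3/8)·(-2) = 5/8
Beta: (1/4)·2 + (3/8)·0 + (3/8)·(-1) = 1/8
Gamma: (1/4)·(-2) + (3/8)·(-4) + (3/8)·5 = -1/8
Delta: (1/4)·3 + (3/8)·(-3) + (3/8)·4 = 9/8
Highest expected payoff is 9/8, from Delta.

Delta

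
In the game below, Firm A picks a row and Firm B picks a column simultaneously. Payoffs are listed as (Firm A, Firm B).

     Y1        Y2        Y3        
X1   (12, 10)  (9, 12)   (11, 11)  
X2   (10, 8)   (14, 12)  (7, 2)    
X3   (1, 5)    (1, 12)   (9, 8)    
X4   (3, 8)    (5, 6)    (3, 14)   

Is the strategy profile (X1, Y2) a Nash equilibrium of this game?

Holding Firm B at Y2: Firm A gets 9 from X1 but could get 14 by switching to X2. Firm A has a profitable deviation.

No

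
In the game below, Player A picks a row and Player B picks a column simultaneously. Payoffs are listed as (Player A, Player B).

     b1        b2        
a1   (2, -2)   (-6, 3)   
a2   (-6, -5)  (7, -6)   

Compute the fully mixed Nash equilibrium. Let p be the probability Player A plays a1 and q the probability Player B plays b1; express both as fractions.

p = 1/6, q = 13/21

Each player's mixing probability is pinned down by making the *other* player indifferent.
Player B indifferent between b1 and b2: p·(-2) + (1−p)·(-5) = p·3 + (1−p)·(-6) ⟹ (-5) + 3p = (-6) + 9p ⟹ p = 1/6.
Player A indifferent between a1 and a2: q·2 + (1−q)·(-6) = q·(-6) + (1−q)·7 ⟹ (-6) + 8q = 7 + (-13)q ⟹ q = 13/21.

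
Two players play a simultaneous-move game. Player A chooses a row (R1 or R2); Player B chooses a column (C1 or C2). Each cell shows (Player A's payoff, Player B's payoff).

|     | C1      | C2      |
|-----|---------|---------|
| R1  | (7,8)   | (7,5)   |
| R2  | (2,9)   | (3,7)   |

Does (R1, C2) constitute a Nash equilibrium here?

Holding Player B at C2: Player A gets 7 from R1, versus 3 from R2. No profitable deviation for Player A.
Holding Player A at R1: Player B gets 5 from C2 but could get 8 by switching to C1. Player B has a profitable deviation.

No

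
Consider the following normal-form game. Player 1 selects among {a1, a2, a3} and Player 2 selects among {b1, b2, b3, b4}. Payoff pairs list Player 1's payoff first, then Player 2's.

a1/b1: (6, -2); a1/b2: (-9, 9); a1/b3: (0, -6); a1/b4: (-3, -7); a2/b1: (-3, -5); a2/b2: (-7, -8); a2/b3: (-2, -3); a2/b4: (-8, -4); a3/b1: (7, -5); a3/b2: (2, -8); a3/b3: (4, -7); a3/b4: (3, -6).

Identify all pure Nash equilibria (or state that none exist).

A profile is a Nash equilibrium when each player is best-responding to the other.
Player 1's best responses — vs b1: a3 (payoff 7); vs b2: a3 (payoff 2); vs b3: a3 (payoff 4); vs b4: a3 (payoff 3).
Player 2's best responses — vs a1: b2 (payoff 9); vs a2: b3 (payoff -3); vs a3: b1 (payoff -5).
The only mutual best response is (a3, b1); neither player gains by switching there.

(a3, b1)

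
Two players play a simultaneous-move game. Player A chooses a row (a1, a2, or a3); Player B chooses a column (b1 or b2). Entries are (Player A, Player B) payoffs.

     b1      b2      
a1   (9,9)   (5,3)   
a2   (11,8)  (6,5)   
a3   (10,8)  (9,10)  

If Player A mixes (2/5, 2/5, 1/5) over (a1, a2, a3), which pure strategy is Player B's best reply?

b1

Compute Player B's expected payoff from each pure strategy against the given mix.
b1: (2/5)·9 + (2/5)·8 + (1/5)·8 = 42/5
b2: (2/5)·3 + (2/5)·5 + (1/5)·10 = 26/5
Highest expected payoff is 42/5, from b1.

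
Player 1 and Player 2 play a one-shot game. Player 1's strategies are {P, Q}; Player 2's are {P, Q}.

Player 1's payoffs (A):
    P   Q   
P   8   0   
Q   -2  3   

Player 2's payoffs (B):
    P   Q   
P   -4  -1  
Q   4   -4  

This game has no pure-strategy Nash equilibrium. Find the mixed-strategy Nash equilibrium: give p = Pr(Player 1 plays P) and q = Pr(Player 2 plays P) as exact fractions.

p = 8/11, q = 3/13

In a mixed NE each player is indifferent between their pure strategies, so the opponent's mix sets the indifference.
Player 2 indifferent between P and Q: p·(-4) + (1−p)·4 = p·(-1) + (1−p)·(-4) ⟹ 4 + (-8)p = (-4) + 3p ⟹ p = 8/11.
Player 1 indifferent between P and Q: q·8 + (1−q)·0 = q·(-2) + (1−q)·3 ⟹ 0 + 8q = 3 + (-5)q ⟹ q = 3/13.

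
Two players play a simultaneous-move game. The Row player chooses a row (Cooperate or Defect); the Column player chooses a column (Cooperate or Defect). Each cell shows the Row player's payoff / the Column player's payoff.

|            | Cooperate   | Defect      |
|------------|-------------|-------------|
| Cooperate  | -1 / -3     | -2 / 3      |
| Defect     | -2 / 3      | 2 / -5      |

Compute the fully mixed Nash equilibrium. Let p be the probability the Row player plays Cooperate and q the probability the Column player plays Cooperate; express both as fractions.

p = 4/7, q = 4/5

Each player's mixing probability is pinned down by making the *other* player indifferent.
The Column player indifferent between Cooperate and Defect: p·(-3) + (1−p)·3 = p·3 + (1−p)·(-5) ⟹ 3 + (-6)p = (-5) + 8p ⟹ p = 4/7.
The Row player indifferent between Cooperate and Defect: q·(-1) + (1−q)·(-2) = q·(-2) + (1−q)·2 ⟹ (-2) + 1q = 2 + (-4)q ⟹ q = 4/5.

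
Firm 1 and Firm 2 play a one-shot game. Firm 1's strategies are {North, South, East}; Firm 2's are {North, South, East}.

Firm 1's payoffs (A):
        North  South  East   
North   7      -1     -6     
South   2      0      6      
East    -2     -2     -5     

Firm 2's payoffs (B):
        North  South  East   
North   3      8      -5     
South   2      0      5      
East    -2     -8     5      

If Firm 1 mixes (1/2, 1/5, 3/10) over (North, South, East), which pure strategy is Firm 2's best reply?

Firm 2's best reply maximizes expected payoff against the mix.
North: (1/2)·3 + (1/5)·2 + (3/10)·(-2) = 13/10
South: (1/2)·8 + (1/5)·0 + (3/10)·(-8) = 8/5
East: (1/2)·(-5) + (1/5)·5 + (3/10)·5 = 0
Highest expected payoff is 8/5, from South.

South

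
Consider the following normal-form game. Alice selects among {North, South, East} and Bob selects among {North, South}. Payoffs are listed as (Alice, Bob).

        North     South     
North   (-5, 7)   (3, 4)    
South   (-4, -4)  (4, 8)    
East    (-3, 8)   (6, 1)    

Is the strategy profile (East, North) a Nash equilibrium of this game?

Yes

Holding Bob at North: Alice gets -3 from East, versus -5 from North, -4 from South. No profitable deviation for Alice.
Holding Alice at East: Bob gets 8 from North, versus 1 from South. No profitable deviation for Bob either.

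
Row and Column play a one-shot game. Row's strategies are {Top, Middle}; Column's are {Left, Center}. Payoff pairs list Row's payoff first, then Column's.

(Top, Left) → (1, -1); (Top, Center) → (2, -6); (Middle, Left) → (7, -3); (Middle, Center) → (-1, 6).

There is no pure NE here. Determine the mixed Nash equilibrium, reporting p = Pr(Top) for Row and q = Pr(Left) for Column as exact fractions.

p = 9/14, q = 1/3

In a mixed NE each player is indifferent between their pure strategies, so the opponent's mix sets the indifference.
Column indifferent between Left and Center: p·(-1) + (1−p)·(-3) = p·(-6) + (1−p)·6 ⟹ (-3) + 2p = 6 + (-12)p ⟹ p = 9/14.
Row indifferent between Top and Middle: q·1 + (1−q)·2 = q·7 + (1−q)·(-1) ⟹ 2 + (-1)q = (-1) + 8q ⟹ q = 1/3.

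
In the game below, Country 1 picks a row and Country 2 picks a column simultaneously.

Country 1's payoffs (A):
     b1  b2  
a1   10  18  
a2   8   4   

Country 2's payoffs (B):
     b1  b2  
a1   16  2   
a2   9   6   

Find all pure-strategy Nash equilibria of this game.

(a1, b1)

Check mutual best responses: a cell is a NE iff neither player can gain by unilaterally deviating.
Country 1's best responses — vs b1: a1 (payoff 10); vs b2: a1 (payoff 18).
Country 2's best responses — vs a1: b1 (payoff 16); vs a2: b1 (payoff 9).
The only mutual best response is (a1, b1); neither player gains by switching there.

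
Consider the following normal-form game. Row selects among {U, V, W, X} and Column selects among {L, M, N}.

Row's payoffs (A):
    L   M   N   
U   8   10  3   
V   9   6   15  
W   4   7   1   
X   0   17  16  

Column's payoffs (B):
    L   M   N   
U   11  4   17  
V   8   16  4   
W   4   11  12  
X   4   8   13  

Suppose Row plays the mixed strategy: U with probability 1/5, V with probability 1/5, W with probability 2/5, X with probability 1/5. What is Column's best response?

N

Column's best reply maximizes expected payoff against the mix.
L: (1/5)·11 + (1/5)·8 + (2/5)·4 + (1/5)·4 = 31/5
M: (1/5)·4 + (1/5)·16 + (2/5)·11 + (1/5)·8 = 10
N: (1/5)·17 + (1/5)·4 + (2/5)·12 + (1/5)·13 = 58/5
Highest expected payoff is 58/5, from N.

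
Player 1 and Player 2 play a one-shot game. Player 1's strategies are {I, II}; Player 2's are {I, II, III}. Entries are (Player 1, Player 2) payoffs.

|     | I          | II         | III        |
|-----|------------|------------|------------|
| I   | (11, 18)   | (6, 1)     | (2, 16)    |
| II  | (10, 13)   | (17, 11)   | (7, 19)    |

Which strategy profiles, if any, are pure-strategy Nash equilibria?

(I, I) and (II, III)

Find each player's best response to every opponent strategy; NE are the intersections.
Player 1's best responses — vs I: I (payoff 11); vs II: II (payoff 17); vs III: II (payoff 7).
Player 2's best responses — vs I: I (payoff 18); vs II: III (payoff 19).
Mutual best responses occur at (I, I) and (II, III); at each, neither player gains by switching.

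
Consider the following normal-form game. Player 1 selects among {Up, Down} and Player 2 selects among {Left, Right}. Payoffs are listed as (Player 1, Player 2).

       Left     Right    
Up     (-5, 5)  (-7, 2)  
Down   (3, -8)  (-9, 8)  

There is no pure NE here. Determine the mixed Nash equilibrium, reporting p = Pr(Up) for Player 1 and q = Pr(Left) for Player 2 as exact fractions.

In a mixed NE each player is indifferent between their pure strategies, so the opponent's mix sets the indifference.
Player 2 indifferent between Left and Right: p·5 + (1−p)·(-8) = p·2 + (1−p)·8 ⟹ (-8) + 13p = 8 + (-6)p ⟹ p = 16/19.
Player 1 indifferent between Up and Down: q·(-5) + (1−q)·(-7) = q·3 + (1−q)·(-9) ⟹ (-7) + 2q = (-9) + 12q ⟹ q = 1/5.

p = 16/19, q = 1/5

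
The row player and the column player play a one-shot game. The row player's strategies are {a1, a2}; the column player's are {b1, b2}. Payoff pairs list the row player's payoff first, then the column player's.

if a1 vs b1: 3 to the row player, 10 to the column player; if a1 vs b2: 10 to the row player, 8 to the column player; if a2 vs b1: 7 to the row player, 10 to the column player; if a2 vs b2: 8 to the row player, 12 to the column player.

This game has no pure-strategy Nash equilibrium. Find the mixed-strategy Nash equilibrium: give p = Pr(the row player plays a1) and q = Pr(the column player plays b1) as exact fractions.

p = 1/2, q = 1/3

Each player's mixing probability is pinned down by making the *other* player indifferent.
The column player indifferent between b1 and b2: p·10 + (1−p)·10 = p·8 + (1−p)·12 ⟹ 10 + 0p = 12 + (-4)p ⟹ p = 1/2.
The row player indifferent between a1 and a2: q·3 + (1−q)·10 = q·7 + (1−q)·8 ⟹ 10 + (-7)q = 8 + (-1)q ⟹ q = 1/3.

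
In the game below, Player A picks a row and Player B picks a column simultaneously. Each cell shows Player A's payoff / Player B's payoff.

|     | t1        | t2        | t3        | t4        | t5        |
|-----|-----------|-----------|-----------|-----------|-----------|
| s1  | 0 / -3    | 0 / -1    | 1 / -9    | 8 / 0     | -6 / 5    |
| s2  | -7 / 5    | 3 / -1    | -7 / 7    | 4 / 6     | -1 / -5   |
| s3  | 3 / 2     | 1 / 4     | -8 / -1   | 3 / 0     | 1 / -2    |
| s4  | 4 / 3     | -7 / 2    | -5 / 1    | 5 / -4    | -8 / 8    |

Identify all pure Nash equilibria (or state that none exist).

No pure-strategy Nash equilibrium

Check mutual best responses: a cell is a NE iff neither player can gain by unilaterally deviating.
Player A's best responses — vs t1: s4 (payoff 4); vs t2: s2 (payoff 3); vs t3: s1 (payoff 1); vs t4: s1 (payoff 8); vs t5: s3 (payoff 1).
Player B's best responses — vs s1: t5 (payoff 5); vs s2: t3 (payoff 7); vs s3: t2 (payoff 4); vs s4: t5 (payoff 8).
No cell has both players best-responding. For instance, Player A's best reply to t2 is s2, but against s2 Player B prefers t3 over t2.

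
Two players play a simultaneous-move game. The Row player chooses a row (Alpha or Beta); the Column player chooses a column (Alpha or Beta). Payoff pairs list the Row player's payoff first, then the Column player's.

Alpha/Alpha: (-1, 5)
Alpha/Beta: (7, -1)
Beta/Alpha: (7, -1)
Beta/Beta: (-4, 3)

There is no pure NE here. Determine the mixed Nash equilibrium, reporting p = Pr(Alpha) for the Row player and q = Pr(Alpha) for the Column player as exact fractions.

p = 2/5, q = 11/19

Each player's mixing probability is pinned down by making the *other* player indifferent.
The Column player indifferent between Alpha and Beta: p·5 + (1−p)·(-1) = p·(-1) + (1−p)·3 ⟹ (-1) + 6p = 3 + (-4)p ⟹ p = 2/5.
The Row player indifferent between Alpha and Beta: q·(-1) + (1−q)·7 = q·7 + (1−q)·(-4) ⟹ 7 + (-8)q = (-4) + 11q ⟹ q = 11/19.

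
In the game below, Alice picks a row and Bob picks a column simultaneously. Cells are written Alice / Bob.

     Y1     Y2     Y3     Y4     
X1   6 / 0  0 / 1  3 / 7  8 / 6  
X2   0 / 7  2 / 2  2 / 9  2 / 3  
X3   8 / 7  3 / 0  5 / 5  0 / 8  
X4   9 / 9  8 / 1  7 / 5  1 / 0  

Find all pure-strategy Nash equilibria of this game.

Check mutual best responses: a cell is a NE iff neither player can gain by unilaterally deviating.
Alice's best responses — vs Y1: X4 (payoff 9); vs Y2: X4 (payoff 8); vs Y3: X4 (payoff 7); vs Y4: X1 (payoff 8).
Bob's best responses — vs X1: Y3 (payoff 7); vs X2: Y3 (payoff 9); vs X3: Y4 (payoff 8); vs X4: Y1 (payoff 9).
The only mutual best response is (X4, Y1); neither player gains by switching there.

(X4, Y1)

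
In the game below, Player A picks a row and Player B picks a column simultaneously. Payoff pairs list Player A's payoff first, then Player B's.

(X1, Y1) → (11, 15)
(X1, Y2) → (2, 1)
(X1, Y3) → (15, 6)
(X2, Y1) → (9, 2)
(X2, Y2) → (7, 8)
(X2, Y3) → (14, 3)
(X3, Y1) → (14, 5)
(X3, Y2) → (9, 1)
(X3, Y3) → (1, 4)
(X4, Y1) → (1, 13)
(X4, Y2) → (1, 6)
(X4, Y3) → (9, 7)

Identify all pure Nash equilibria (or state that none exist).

(X3, Y1)

A profile is a Nash equilibrium when each player is best-responding to the other.
Player A's best responses — vs Y1: X3 (payoff 14); vs Y2: X3 (payoff 9); vs Y3: X1 (payoff 15).
Player B's best responses — vs X1: Y1 (payoff 15); vs X2: Y2 (payoff 8); vs X3: Y1 (payoff 5); vs X4: Y1 (payoff 13).
The only mutual best response is (X3, Y1); neither player gains by switching there.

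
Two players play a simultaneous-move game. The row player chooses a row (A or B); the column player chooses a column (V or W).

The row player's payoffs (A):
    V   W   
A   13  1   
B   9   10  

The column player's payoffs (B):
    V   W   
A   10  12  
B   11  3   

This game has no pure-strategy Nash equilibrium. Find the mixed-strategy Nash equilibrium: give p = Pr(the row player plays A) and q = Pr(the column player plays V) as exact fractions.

p = 4/5, q = 9/13

In a mixed NE each player is indifferent between their pure strategies, so the opponent's mix sets the indifference.
The column player indifferent between V and W: p·10 + (1−p)·11 = p·12 + (1−p)·3 ⟹ 11 + (-1)p = 3 + 9p ⟹ p = 4/5.
The row player indifferent between A and B: q·13 + (1−q)·1 = q·9 + (1−q)·10 ⟹ 1 + 12q = 10 + (-1)q ⟹ q = 9/13.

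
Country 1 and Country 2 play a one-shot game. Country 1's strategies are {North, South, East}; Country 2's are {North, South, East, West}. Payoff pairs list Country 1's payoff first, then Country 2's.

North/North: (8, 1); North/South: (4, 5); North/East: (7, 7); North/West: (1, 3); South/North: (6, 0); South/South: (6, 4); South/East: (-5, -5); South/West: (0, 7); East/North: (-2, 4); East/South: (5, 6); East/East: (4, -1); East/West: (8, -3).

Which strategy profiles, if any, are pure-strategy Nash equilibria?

A profile is a Nash equilibrium when each player is best-responding to the other.
Country 1's best responses — vs North: North (payoff 8); vs South: South (payoff 6); vs East: North (payoff 7); vs West: East (payoff 8).
Country 2's best responses — vs North: East (payoff 7); vs South: West (payoff 7); vs East: South (payoff 6).
The only mutual best response is (North, East); neither player gains by switching there.

(North, East)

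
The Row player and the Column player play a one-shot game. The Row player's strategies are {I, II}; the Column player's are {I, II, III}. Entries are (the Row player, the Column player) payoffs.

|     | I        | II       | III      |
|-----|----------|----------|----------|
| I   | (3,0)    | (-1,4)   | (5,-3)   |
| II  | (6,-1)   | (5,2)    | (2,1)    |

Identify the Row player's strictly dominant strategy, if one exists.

No strictly dominant strategy

Check whether one of the Row player's strategies beats all alternatives regardless of what the opponent does.
I is not dominant: against I, II gives 6 > 3.
II is not dominant: against III, I gives 5 > 2.
No single strategy is best against every opponent action.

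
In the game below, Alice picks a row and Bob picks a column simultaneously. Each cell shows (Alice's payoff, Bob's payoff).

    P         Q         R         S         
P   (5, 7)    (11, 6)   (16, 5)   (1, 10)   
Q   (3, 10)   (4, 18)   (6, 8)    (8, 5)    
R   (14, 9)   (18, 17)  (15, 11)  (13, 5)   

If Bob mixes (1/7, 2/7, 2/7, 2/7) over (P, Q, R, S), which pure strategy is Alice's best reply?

Compute Alice's expected payoff from each pure strategy against the given mix.
P: (1/7)·5 + (2/7)·11 + (2/7)·16 + (2/7)·1 = 61/7
Q: (1/7)·3 + (2/7)·4 + (2/7)·6 + (2/7)·8 = 39/7
R: (1/7)·14 + (2/7)·18 + (2/7)·15 + (2/7)·13 = 106/7
Highest expected payoff is 106/7, from R.

R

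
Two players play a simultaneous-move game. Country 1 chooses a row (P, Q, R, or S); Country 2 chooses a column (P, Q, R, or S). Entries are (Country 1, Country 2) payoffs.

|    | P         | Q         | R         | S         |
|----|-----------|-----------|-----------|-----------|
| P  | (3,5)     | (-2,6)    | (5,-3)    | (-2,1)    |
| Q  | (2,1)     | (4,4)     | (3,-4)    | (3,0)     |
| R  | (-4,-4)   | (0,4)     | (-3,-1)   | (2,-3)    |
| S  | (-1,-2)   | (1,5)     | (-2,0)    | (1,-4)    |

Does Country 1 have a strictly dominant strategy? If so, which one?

None

Check whether one of Country 1's strategies beats all alternatives regardless of what the opponent does.
P is not dominant: against Q, Q gives 4 > -2.
Q is not dominant: against P, P gives 3 > 2.
R is not dominant: against P, P gives 3 > -4.
S is not dominant: against P, P gives 3 > -1.
No single strategy is best against every opponent action.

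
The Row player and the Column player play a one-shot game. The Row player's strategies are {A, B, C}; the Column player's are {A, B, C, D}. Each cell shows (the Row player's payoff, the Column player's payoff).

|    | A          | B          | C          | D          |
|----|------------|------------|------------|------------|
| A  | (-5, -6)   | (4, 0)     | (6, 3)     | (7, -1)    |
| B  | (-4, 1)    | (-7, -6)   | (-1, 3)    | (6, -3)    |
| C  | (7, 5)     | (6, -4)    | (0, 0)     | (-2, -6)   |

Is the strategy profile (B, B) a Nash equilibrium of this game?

Holding the Column player at B: the Row player gets -7 from B but could get 6 by switching to C. The Row player has a profitable deviation.

No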